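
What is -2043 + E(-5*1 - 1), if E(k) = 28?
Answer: -2015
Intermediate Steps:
-2043 + E(-5*1 - 1) = -2043 + 28 = -2015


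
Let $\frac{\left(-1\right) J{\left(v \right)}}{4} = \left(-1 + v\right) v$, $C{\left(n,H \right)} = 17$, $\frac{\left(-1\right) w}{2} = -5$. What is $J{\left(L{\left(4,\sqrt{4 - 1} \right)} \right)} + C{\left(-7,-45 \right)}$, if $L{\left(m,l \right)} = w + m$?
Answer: $-711$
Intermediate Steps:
$w = 10$ ($w = \left(-2\right) \left(-5\right) = 10$)
$L{\left(m,l \right)} = 10 + m$
$J{\left(v \right)} = - 4 v \left(-1 + v\right)$ ($J{\left(v \right)} = - 4 \left(-1 + v\right) v = - 4 v \left(-1 + v\right)$)
$J{\left(L{\left(4,\sqrt{4 - 1} \right)} \right)} + C{\left(-7,-45 \right)} = 4 \left(10 + 4\right) \left(1 - \left(10 + 4\right)\right) + 17 = 4 \cdot 14 \left(1 - 14\right) + 17 = 4 \cdot 14 \left(-13\right) + 17 = -728 + 17 = -711$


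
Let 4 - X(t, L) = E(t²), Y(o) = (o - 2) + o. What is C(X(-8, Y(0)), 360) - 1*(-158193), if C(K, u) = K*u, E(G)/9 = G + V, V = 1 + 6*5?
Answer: -148167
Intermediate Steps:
Y(o) = -2 + 2*o (Y(o) = (-2 + o) + o = -2 + 2*o)
V = 31 (V = 1 + 30 = 31)
E(G) = 279 + 9*G (E(G) = 9*(G + 31) = 9*(31 + G) = 279 + 9*G)
X(t, L) = -275 - 9*t² (X(t, L) = 4 - (279 + 9*t²) = 4 + (-279 - 9*t²) = -275 - 9*t²)
C(X(-8, Y(0)), 360) - 1*(-158193) = (-275 - 9*(-8)²)*360 - 1*(-158193) = (-275 - 9*64)*360 + 158193 = (-275 - 576)*360 + 158193 = -851*360 + 158193 = -306360 + 158193 = -148167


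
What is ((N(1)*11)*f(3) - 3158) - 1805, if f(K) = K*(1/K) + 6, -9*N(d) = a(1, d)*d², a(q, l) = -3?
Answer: -14812/3 ≈ -4937.3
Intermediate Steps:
N(d) = d²/3 (N(d) = -(-1)*d²/3 = d²/3)
f(K) = 7 (f(K) = K/K + 6 = 1 + 6 = 7)
((N(1)*11)*f(3) - 3158) - 1805 = ((((⅓)*1²)*11)*7 - 3158) - 1805 = ((((⅓)*1)*11)*7 - 3158) - 1805 = (((⅓)*11)*7 - 3158) - 1805 = ((11/3)*7 - 3158) - 1805 = (77/3 - 3158) - 1805 = -9397/3 - 1805 = -14812/3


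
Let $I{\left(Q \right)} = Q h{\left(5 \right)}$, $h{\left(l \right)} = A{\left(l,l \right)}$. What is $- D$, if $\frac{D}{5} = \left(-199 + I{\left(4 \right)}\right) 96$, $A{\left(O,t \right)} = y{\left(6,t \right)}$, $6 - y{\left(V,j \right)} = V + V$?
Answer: $107040$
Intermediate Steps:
$y{\left(V,j \right)} = 6 - 2 V$ ($y{\left(V,j \right)} = 6 - \left(V + V\right) = 6 - 2 V$)
$A{\left(O,t \right)} = -6$ ($A{\left(O,t \right)} = 6 - 12 = -6$)
$h{\left(l \right)} = -6$
$I{\left(Q \right)} = - 6 Q$ ($I{\left(Q \right)} = Q \left(-6\right) = - 6 Q$)
$D = -107040$ ($D = 5 \left(-199 - 24\right) 96 = 5 \left(\left(-223\right) 96\right) = 5 \left(-21408\right) = -107040$)
$- D = \left(-1\right) \left(-107040\right) = 107040$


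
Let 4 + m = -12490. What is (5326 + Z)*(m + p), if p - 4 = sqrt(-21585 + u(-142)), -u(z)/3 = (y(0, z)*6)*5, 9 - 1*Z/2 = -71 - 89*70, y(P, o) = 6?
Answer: -224145540 + 89730*I*sqrt(885) ≈ -2.2415e+8 + 2.6694e+6*I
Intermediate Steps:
m = -12494 (m = -4 - 12490 = -12494)
Z = 12620 (Z = 18 - 2*(-71 - 89*70) = 18 - 2*(-71 - 6230) = 18 - 2*(-6301) = 18 + 12602 = 12620)
u(z) = -540 (u(z) = -3*6*6*5 = -108*5 = -3*180 = -540)
p = 4 + 5*I*sqrt(885) (p = 4 + sqrt(-21585 - 540) = 4 + sqrt(-22125) = 4 + 5*I*sqrt(885) ≈ 4.0 + 148.74*I)
(5326 + Z)*(m + p) = (5326 + 12620)*(-12494 + (4 + 5*I*sqrt(885))) = 17946*(-12490 + 5*I*sqrt(885)) = -224145540 + 89730*I*sqrt(885)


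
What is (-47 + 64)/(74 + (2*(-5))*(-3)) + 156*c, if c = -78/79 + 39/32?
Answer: 148969/4108 ≈ 36.263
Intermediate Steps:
c = 585/2528 (c = -78*1/79 + 39*(1/32) = -78/79 + 39/32 = 585/2528 ≈ 0.23141)
(-47 + 64)/(74 + (2*(-5))*(-3)) + 156*c = (-47 + 64)/(74 + (2*(-5))*(-3)) + 156*(585/2528) = 17/(74 - 10*(-3)) + 22815/632 = 17/(74 + 30) + 22815/632 = 17/104 + 22815/632 = 148969/4108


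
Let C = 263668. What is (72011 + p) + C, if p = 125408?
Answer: 461087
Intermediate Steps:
(72011 + p) + C = (72011 + 125408) + 263668 = 197419 + 263668 = 461087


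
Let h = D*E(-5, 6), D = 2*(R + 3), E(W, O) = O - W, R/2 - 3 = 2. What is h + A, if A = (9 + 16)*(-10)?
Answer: 36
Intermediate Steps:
R = 10 (R = 6 + 2*2 = 6 + 4 = 10)
A = -250 (A = 25*(-10) = -250)
D = 26 (D = 2*(10 + 3) = 2*13 = 26)
h = 286 (h = 26*(6 - 1*(-5)) = 26*(6 + 5) = 26*11 = 286)
h + A = 286 - 250 = 36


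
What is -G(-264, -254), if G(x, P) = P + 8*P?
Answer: 2286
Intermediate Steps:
G(x, P) = 9*P
-G(-264, -254) = -9*(-254) = -1*(-2286) = 2286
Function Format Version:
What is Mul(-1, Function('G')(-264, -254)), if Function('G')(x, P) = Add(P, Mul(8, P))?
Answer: 2286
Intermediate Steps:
Function('G')(x, P) = Mul(9, P)
Mul(-1, Function('G')(-264, -254)) = Mul(-1, Mul(9, -254)) = Mul(-1, -2286) = 2286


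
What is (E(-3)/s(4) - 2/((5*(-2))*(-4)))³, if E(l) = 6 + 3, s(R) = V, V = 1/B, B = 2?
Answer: 46268279/8000 ≈ 5783.5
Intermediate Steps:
V = ½ (V = 1/2 = ½ ≈ 0.50000)
s(R) = ½
E(l) = 9
(E(-3)/s(4) - 2/((5*(-2))*(-4)))³ = (9/(½) - 2/((5*(-2))*(-4)))³ = (9*2 - 2/((-10*(-4))))³ = (18 - 2/40)³ = (18 - 2*1/40)³ = (18 - 1/20)³ = (359/20)³ = 46268279/8000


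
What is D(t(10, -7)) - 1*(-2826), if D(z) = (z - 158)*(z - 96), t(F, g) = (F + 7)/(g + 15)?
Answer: 1117361/64 ≈ 17459.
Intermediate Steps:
t(F, g) = (7 + F)/(15 + g)
D(z) = (-158 + z)*(-96 + z)
D(t(10, -7)) - 1*(-2826) = (15168 + ((7 + 10)/(15 - 7))² - 254*(7 + 10)/(15 - 7)) - 1*(-2826) = (15168 + (17/8)² - 254*17/8) + 2826 = (15168 + 289/64 - 2159/4) + 2826 = 936497/64 + 2826 = 1117361/64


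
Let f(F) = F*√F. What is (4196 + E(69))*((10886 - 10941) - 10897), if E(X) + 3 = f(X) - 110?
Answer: -44717016 - 755688*√69 ≈ -5.0994e+7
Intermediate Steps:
f(F) = F^(3/2)
E(X) = -113 + X^(3/2) (E(X) = -3 + (X^(3/2) - 110) = -3 + (-110 + X^(3/2)) = -113 + X^(3/2))
(4196 + E(69))*((10886 - 10941) - 10897) = (4196 + (-113 + 69^(3/2)))*((10886 - 10941) - 10897) = (4196 + (-113 + 69*√69))*(-55 - 10897) = (4083 + 69*√69)*(-10952) = -44717016 - 755688*√69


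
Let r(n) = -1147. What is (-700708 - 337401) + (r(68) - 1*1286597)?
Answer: -2325853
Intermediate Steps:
(-700708 - 337401) + (r(68) - 1*1286597) = (-700708 - 337401) + (-1147 - 1*1286597) = -1038109 + (-1147 - 1286597) = -1038109 - 1287744 = -2325853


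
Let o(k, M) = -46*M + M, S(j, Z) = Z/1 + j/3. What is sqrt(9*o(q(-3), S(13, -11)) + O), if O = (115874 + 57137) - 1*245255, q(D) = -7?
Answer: 2*I*sqrt(17386) ≈ 263.71*I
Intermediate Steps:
S(j, Z) = Z + j/3 (S(j, Z) = Z*1 + j*(1/3) = Z + j/3)
o(k, M) = -45*M
O = -72244 (O = 173011 - 245255 = -72244)
sqrt(9*o(q(-3), S(13, -11)) + O) = sqrt(9*(-45*(-11 + (1/3)*13)) - 72244) = sqrt(9*(-45*(-11 + 13/3)) - 72244) = sqrt(9*(-45*(-20/3)) - 72244) = sqrt(9*300 - 72244) = sqrt(2700 - 72244) = sqrt(-69544) = 2*I*sqrt(17386)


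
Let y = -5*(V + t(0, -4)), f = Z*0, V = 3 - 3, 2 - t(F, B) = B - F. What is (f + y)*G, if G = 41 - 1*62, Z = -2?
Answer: 630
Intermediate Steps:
t(F, B) = 2 + F - B (t(F, B) = 2 - (B - F) = 2 + (F - B) = 2 + F - B)
G = -21 (G = 41 - 62 = -21)
V = 0
f = 0 (f = -2*0 = 0)
y = -30 (y = -5*(0 + (2 + 0 - 1*(-4))) = -5*(0 + (2 + 0 + 4)) = -5*(0 + 6) = -5*6 = -30)
(f + y)*G = (0 - 30)*(-21) = -30*(-21) = 630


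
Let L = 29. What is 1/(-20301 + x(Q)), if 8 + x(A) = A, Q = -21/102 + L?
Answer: -34/689527 ≈ -4.9309e-5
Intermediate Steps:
Q = 979/34 (Q = -21/102 + 29 = -21*1/102 + 29 = -7/34 + 29 = 979/34 ≈ 28.794)
x(A) = -8 + A
1/(-20301 + x(Q)) = 1/(-20301 + (-8 + 979/34)) = 1/(-20301 + 707/34) = 1/(-689527/34) = -34/689527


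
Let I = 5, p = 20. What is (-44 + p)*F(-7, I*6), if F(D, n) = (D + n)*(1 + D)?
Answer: 3312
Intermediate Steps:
F(D, n) = (1 + D)*(D + n)
(-44 + p)*F(-7, I*6) = (-44 + 20)*(-7 + 5*6 + (-7)² - 35*6) = -24*(-7 + 30 + 49 - 7*30) = -24*(-7 + 30 + 49 - 210) = -24*(-138) = 3312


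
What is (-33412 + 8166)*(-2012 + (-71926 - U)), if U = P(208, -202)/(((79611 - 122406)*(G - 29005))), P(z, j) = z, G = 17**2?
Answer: 573478658680430932/307225305 ≈ 1.8666e+9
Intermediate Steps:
G = 289
U = 52/307225305 (U = 208/(((79611 - 122406)*(289 - 29005))) = 208/((-42795*(-28716))) = 208/1228901220 = 208*(1/1228901220) = 52/307225305 ≈ 1.6926e-7)
(-33412 + 8166)*(-2012 + (-71926 - U)) = (-33412 + 8166)*(-2012 + (-71926 - 1*52/307225305)) = -25246*(-2012 + (-71926 - 52/307225305)) = -25246*(-2012 - 22097487287482/307225305) = -25246*(-22715624601142/307225305) = 573478658680430932/307225305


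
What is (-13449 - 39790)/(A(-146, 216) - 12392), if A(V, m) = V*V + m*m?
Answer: -53239/55580 ≈ -0.95788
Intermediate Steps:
A(V, m) = V² + m²
(-13449 - 39790)/(A(-146, 216) - 12392) = (-13449 - 39790)/(((-146)² + 216²) - 12392) = -53239/((21316 + 46656) - 12392) = -53239/(67972 - 12392) = -53239/55580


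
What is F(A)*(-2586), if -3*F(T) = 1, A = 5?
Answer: 862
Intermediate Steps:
F(T) = -1/3 (F(T) = -1/3*1 = -1/3)
F(A)*(-2586) = -1/3*(-2586) = 862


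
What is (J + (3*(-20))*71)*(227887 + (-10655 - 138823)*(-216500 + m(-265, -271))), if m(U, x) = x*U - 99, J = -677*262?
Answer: -3930968552564126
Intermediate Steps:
J = -177374
m(U, x) = -99 + U*x (m(U, x) = U*x - 99 = -99 + U*x)
(J + (3*(-20))*71)*(227887 + (-10655 - 138823)*(-216500 + m(-265, -271))) = (-177374 + (3*(-20))*71)*(227887 + (-10655 - 138823)*(-216500 + (-99 - 265*(-271)))) = (-177374 - 60*71)*(227887 - 149478*(-216500 + (-99 + 71815))) = (-177374 - 4260)*(227887 - 149478*(-216500 + 71716)) = -181634*(227887 - 149478*(-144784)) = -181634*(227887 + 21642022752) = -181634*21642250639 = -3930968552564126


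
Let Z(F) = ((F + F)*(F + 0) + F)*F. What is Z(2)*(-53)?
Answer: -1060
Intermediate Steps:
Z(F) = F*(F + 2*F**2) (Z(F) = ((2*F)*F + F)*F = (2*F**2 + F)*F = (F + 2*F**2)*F = F*(F + 2*F**2))
Z(2)*(-53) = (2**2*(1 + 2*2))*(-53) = (4*(1 + 4))*(-53) = (4*5)*(-53) = 20*(-53) = -1060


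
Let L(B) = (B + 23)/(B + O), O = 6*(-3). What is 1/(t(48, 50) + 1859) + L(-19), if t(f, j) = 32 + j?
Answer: -7727/71817 ≈ -0.10759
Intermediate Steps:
O = -18
L(B) = (23 + B)/(-18 + B) (L(B) = (B + 23)/(B - 18) = (23 + B)/(-18 + B))
1/(t(48, 50) + 1859) + L(-19) = 1/((32 + 50) + 1859) + (23 - 19)/(-18 - 19) = 1/(82 + 1859) + 4/(-37) = 1/1941 - 1/37*4 = 1/1941 - 4/37 = -7727/71817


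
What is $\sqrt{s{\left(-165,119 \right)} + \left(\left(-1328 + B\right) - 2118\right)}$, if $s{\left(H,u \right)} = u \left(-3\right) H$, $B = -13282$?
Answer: $\sqrt{42177} \approx 205.37$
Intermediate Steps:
$s{\left(H,u \right)} = - 3 H u$ ($s{\left(H,u \right)} = - 3 u H = - 3 H u$)
$\sqrt{s{\left(-165,119 \right)} + \left(\left(-1328 + B\right) - 2118\right)} = \sqrt{\left(-3\right) \left(-165\right) 119 - 16728} = \sqrt{58905 - 16728} = \sqrt{42177}$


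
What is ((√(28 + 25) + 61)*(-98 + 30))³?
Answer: -74419765760 - 3526669312*√53 ≈ -1.0009e+11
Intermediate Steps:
((√(28 + 25) + 61)*(-98 + 30))³ = ((√53 + 61)*(-68))³ = ((61 + √53)*(-68))³ = (-4148 - 68*√53)³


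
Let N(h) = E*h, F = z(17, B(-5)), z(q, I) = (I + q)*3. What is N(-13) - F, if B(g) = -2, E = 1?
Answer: -58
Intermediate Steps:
z(q, I) = 3*I + 3*q
F = 45 (F = 3*(-2) + 3*17 = -6 + 51 = 45)
N(h) = h (N(h) = 1*h = h)
N(-13) - F = -13 - 1*45 = -13 - 45 = -58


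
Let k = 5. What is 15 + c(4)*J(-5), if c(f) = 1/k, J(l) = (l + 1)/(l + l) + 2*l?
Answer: 327/25 ≈ 13.080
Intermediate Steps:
J(l) = 2*l + (1 + l)/(2*l) (J(l) = (1 + l)/((2*l)) + 2*l = (1 + l)*(1/(2*l)) + 2*l = (1 + l)/(2*l) + 2*l = 2*l + (1 + l)/(2*l))
c(f) = ⅕ (c(f) = 1/5 = ⅕)
15 + c(4)*J(-5) = 15 + ((½)*(1 - 5*(1 + 4*(-5)))/(-5))/5 = 15 + ((½)*(-⅕)*(1 - 5*(1 - 20)))/5 = 15 + ((½)*(-⅕)*(1 - 5*(-19)))/5 = 15 + ((½)*(-⅕)*(1 + 95))/5 = 15 + ((½)*(-⅕)*96)/5 = 15 + (⅕)*(-48/5) = 15 - 48/25 = 327/25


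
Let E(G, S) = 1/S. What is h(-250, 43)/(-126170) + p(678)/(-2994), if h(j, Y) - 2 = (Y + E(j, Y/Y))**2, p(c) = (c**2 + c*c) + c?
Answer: -9674000516/31479415 ≈ -307.31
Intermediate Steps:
p(c) = c + 2*c**2 (p(c) = (c**2 + c**2) + c = 2*c**2 + c = c + 2*c**2)
h(j, Y) = 2 + (1 + Y)**2 (h(j, Y) = 2 + (Y + 1/(Y/Y))**2 = 2 + (Y + 1/1)**2 = 2 + (Y + 1)**2 = 2 + (1 + Y)**2)
h(-250, 43)/(-126170) + p(678)/(-2994) = (2 + (1 + 43)**2)/(-126170) + (678*(1 + 2*678))/(-2994) = (2 + 44**2)*(-1/126170) + (678*(1 + 1356))*(-1/2994) = (2 + 1936)*(-1/126170) + (678*1357)*(-1/2994) = 1938*(-1/126170) + 920046*(-1/2994) = -969/63085 - 153341/499 = -9674000516/31479415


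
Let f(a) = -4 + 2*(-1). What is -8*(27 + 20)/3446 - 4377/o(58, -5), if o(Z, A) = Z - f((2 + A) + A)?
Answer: -7553603/110272 ≈ -68.500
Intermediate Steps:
f(a) = -6 (f(a) = -4 - 2 = -6)
o(Z, A) = 6 + Z (o(Z, A) = Z - 1*(-6) = Z + 6 = 6 + Z)
-8*(27 + 20)/3446 - 4377/o(58, -5) = -8*(27 + 20)/3446 - 4377/(6 + 58) = -8*47*(1/3446) - 4377/64 = -376*1/3446 - 4377*1/64 = -188/1723 - 4377/64 = -7553603/110272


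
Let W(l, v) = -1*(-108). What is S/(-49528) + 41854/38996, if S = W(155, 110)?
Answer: 64647917/60356059 ≈ 1.0711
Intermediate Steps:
W(l, v) = 108
S = 108
S/(-49528) + 41854/38996 = 108/(-49528) + 41854/38996 = 108*(-1/49528) + 41854*(1/38996) = -27/12382 + 20927/19498 = 64647917/60356059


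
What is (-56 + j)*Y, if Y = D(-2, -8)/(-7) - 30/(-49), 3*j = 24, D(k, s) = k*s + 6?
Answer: 5952/49 ≈ 121.47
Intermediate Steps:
D(k, s) = 6 + k*s
j = 8 (j = (1/3)*24 = 8)
Y = -124/49 (Y = (6 - 2*(-8))/(-7) - 30/(-49) = (6 + 16)*(-1/7) - 30*(-1/49) = 22*(-1/7) + 30/49 = -22/7 + 30/49 = -124/49 ≈ -2.5306)
(-56 + j)*Y = (-56 + 8)*(-124/49) = -48*(-124/49) = 5952/49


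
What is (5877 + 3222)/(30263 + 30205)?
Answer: 3033/20156 ≈ 0.15048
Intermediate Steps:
(5877 + 3222)/(30263 + 30205) = 9099/60468 = 9099*(1/60468) = 3033/20156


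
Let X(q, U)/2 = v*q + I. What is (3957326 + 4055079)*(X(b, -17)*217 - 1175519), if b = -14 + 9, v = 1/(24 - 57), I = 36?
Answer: -306669713497825/33 ≈ -9.2930e+12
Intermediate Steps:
v = -1/33 (v = 1/(-33) = -1/33 ≈ -0.030303)
b = -5
X(q, U) = 72 - 2*q/33 (X(q, U) = 2*(-q/33 + 36) = 2*(36 - q/33) = 72 - 2*q/33)
(3957326 + 4055079)*(X(b, -17)*217 - 1175519) = (3957326 + 4055079)*((72 - 2/33*(-5))*217 - 1175519) = 8012405*((72 + 10/33)*217 - 1175519) = 8012405*((2386/33)*217 - 1175519) = 8012405*(517762/33 - 1175519) = 8012405*(-38274365/33) = -306669713497825/33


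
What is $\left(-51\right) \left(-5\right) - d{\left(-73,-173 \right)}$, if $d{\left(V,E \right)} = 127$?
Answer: $128$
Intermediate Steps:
$\left(-51\right) \left(-5\right) - d{\left(-73,-173 \right)} = \left(-51\right) \left(-5\right) - 127 = 255 - 127 = 128$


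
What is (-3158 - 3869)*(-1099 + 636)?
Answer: 3253501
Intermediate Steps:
(-3158 - 3869)*(-1099 + 636) = -7027*(-463) = 3253501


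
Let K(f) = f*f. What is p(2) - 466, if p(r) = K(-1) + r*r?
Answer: -461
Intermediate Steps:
K(f) = f**2
p(r) = 1 + r**2 (p(r) = (-1)**2 + r*r = 1 + r**2)
p(2) - 466 = (1 + 2**2) - 466 = (1 + 4) - 466 = 5 - 466 = -461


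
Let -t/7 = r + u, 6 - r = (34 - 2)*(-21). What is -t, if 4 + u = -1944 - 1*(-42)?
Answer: -8596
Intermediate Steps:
u = -1906 (u = -4 + (-1944 - 1*(-42)) = -4 + (-1944 + 42) = -4 - 1902 = -1906)
r = 678 (r = 6 - (34 - 2)*(-21) = 6 - 32*(-21) = 6 - 1*(-672) = 6 + 672 = 678)
t = 8596 (t = -7*(678 - 1906) = -7*(-1228) = 8596)
-t = -1*8596 = -8596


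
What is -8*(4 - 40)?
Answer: 288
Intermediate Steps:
-8*(4 - 40) = -8*(-36) = 288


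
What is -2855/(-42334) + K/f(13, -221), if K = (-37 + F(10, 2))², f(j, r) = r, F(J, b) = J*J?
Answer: -167392691/9355814 ≈ -17.892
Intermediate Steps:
F(J, b) = J²
K = 3969 (K = (-37 + 10²)² = (-37 + 100)² = 63² = 3969)
-2855/(-42334) + K/f(13, -221) = -2855/(-42334) + 3969/(-221) = -2855*(-1/42334) + 3969*(-1/221) = 2855/42334 - 3969/221 = -167392691/9355814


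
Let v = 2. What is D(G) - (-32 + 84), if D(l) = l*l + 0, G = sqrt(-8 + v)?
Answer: -58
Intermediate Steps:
G = I*sqrt(6) (G = sqrt(-8 + 2) = sqrt(-6) = I*sqrt(6) ≈ 2.4495*I)
D(l) = l**2 (D(l) = l**2 + 0 = l**2)
D(G) - (-32 + 84) = (I*sqrt(6))**2 - (-32 + 84) = -6 - 1*52 = -6 - 52 = -58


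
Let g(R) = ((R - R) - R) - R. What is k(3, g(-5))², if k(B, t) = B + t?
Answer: 169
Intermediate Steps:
g(R) = -2*R (g(R) = (0 - R) - R = -R - R = -2*R)
k(3, g(-5))² = (3 - 2*(-5))² = (3 + 10)² = 13² = 169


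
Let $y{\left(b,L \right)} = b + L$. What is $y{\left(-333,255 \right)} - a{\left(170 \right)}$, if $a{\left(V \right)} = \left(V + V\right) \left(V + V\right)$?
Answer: $-115678$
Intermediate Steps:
$y{\left(b,L \right)} = L + b$
$a{\left(V \right)} = 4 V^{2}$ ($a{\left(V \right)} = 2 V 2 V = 4 V^{2}$)
$y{\left(-333,255 \right)} - a{\left(170 \right)} = \left(255 - 333\right) - 4 \cdot 170^{2} = -78 - 4 \cdot 28900 = -78 - 115600 = -115678$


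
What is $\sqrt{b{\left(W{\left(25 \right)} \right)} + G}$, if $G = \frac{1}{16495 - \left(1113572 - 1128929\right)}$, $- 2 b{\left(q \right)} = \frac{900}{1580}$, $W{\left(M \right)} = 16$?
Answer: $\frac{i \sqrt{450790916507}}{1258154} \approx 0.53365 i$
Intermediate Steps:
$b{\left(q \right)} = - \frac{45}{158}$ ($b{\left(q \right)} = - \frac{900 \cdot \frac{1}{1580}}{2} = \left(- \frac{1}{2}\right) \frac{45}{79} = - \frac{45}{158}$)
$G = \frac{1}{31852}$ ($G = \frac{1}{16495 - -15357} = \frac{1}{16495 + 15357} = \frac{1}{31852} \approx 3.1395 \cdot 10^{-5}$)
$\sqrt{b{\left(W{\left(25 \right)} \right)} + G} = \sqrt{- \frac{45}{158} + \frac{1}{31852}} = \sqrt{- \frac{716591}{2516308}} = \frac{i \sqrt{450790916507}}{1258154}$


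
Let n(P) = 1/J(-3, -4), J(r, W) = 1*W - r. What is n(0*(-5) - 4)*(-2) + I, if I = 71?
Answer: 73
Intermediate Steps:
J(r, W) = W - r
n(P) = -1 (n(P) = 1/(-4 - 1*(-3)) = 1/(-4 + 3) = 1/(-1) = -1)
n(0*(-5) - 4)*(-2) + I = -1*(-2) + 71 = 2 + 71 = 73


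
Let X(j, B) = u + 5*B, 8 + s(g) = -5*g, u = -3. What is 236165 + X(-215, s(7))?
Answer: 235947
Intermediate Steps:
s(g) = -8 - 5*g
X(j, B) = -3 + 5*B
236165 + X(-215, s(7)) = 236165 + (-3 + 5*(-8 - 5*7)) = 236165 + (-3 + 5*(-8 - 35)) = 236165 + (-3 + 5*(-43)) = 236165 + (-3 - 215) = 236165 - 218 = 235947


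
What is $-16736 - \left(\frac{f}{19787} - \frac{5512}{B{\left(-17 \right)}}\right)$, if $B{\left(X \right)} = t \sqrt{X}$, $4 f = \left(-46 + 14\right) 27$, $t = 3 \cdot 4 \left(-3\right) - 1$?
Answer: $- \frac{331155016}{19787} + \frac{5512 i \sqrt{17}}{629} \approx -16736.0 + 36.131 i$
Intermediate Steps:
$t = -37$ ($t = 12 \left(-3\right) - 1 = -36 - 1 = -37$)
$f = -216$ ($f = \frac{\left(-46 + 14\right) 27}{4} = \frac{\left(-32\right) 27}{4} = \frac{1}{4} \left(-864\right) = -216$)
$B{\left(X \right)} = - 37 \sqrt{X}$
$-16736 - \left(\frac{f}{19787} - \frac{5512}{B{\left(-17 \right)}}\right) = -16736 - \left(- \frac{216}{19787} - \frac{5512}{\left(-37\right) \sqrt{-17}}\right) = -16736 - \left(\left(-216\right) \frac{1}{19787} - \frac{5512}{\left(-37\right) i \sqrt{17}}\right) = -16736 - \left(- \frac{216}{19787} - \frac{5512}{\left(-37\right) i \sqrt{17}}\right) = -16736 - \left(- \frac{216}{19787} - 5512 \frac{i \sqrt{17}}{629}\right) = -16736 - \left(- \frac{216}{19787} - \frac{5512 i \sqrt{17}}{629}\right) = -16736 + \left(\frac{216}{19787} + \frac{5512 i \sqrt{17}}{629}\right) = - \frac{331155016}{19787} + \frac{5512 i \sqrt{17}}{629}$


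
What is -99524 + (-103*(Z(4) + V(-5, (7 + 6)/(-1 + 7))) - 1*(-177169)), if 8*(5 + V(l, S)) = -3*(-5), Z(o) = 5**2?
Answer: 603135/8 ≈ 75392.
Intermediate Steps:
Z(o) = 25
V(l, S) = -25/8 (V(l, S) = -5 + (-3*(-5))/8 = -5 + (1/8)*15 = -5 + 15/8 = -25/8)
-99524 + (-103*(Z(4) + V(-5, (7 + 6)/(-1 + 7))) - 1*(-177169)) = -99524 + (-103*(25 - 25/8) - 1*(-177169)) = -99524 + (-103*175/8 + 177169) = -99524 + (-18025/8 + 177169) = -99524 + 1399327/8 = 603135/8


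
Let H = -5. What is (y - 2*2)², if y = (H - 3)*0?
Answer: 16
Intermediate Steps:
y = 0 (y = (-5 - 3)*0 = -8*0 = 0)
(y - 2*2)² = (0 - 2*2)² = (0 - 4)² = (-4)² = 16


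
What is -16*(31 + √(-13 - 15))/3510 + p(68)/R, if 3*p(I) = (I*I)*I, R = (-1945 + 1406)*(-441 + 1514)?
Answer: -327372776/1014998985 - 16*I*√7/1755 ≈ -0.32254 - 0.024121*I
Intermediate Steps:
R = -578347 (R = -539*1073 = -578347)
p(I) = I³/3 (p(I) = ((I*I)*I)/3 = (I²*I)/3 = I³/3)
-16*(31 + √(-13 - 15))/3510 + p(68)/R = -16*(31 + √(-13 - 15))/3510 + ((⅓)*68³)/(-578347) = -16*(31 + √(-28))*(1/3510) + ((⅓)*314432)*(-1/578347) = -16*(31 + 2*I*√7)*(1/3510) + (314432/3)*(-1/578347) = (-496 - 32*I*√7)*(1/3510) - 314432/1735041 = (-248/1755 - 16*I*√7/1755) - 314432/1735041 = -327372776/1014998985 - 16*I*√7/1755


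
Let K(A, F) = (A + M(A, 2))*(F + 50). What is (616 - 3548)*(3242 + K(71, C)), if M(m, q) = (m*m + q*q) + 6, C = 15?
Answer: -985656304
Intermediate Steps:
M(m, q) = 6 + m² + q² (M(m, q) = (m² + q²) + 6 = 6 + m² + q²)
K(A, F) = (50 + F)*(10 + A + A²) (K(A, F) = (A + (6 + A² + 2²))*(F + 50) = (A + (6 + A² + 4))*(50 + F) = (A + (10 + A²))*(50 + F) = (10 + A + A²)*(50 + F) = (50 + F)*(10 + A + A²))
(616 - 3548)*(3242 + K(71, C)) = (616 - 3548)*(3242 + (500 + 50*71 + 50*71² + 71*15 + 15*(10 + 71²))) = -2932*(3242 + (500 + 3550 + 50*5041 + 1065 + 15*(10 + 5041))) = -2932*(3242 + (500 + 3550 + 252050 + 1065 + 15*5051)) = -2932*(3242 + (500 + 3550 + 252050 + 1065 + 75765)) = -2932*(3242 + 332930) = -2932*336172 = -985656304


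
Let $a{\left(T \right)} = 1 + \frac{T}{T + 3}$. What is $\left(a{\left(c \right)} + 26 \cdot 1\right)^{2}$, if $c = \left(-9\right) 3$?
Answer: $\frac{50625}{64} \approx 791.02$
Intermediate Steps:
$c = -27$
$a{\left(T \right)} = 1 + \frac{T}{3 + T}$
$\left(a{\left(c \right)} + 26 \cdot 1\right)^{2} = \left(\frac{3 + 2 \left(-27\right)}{3 - 27} + 26 \cdot 1\right)^{2} = \left(\frac{3 - 54}{-24} + 26\right)^{2} = \left(\left(- \frac{1}{24}\right) \left(-51\right) + 26\right)^{2} = \left(\frac{17}{8} + 26\right)^{2} = \left(\frac{225}{8}\right)^{2} = \frac{50625}{64}$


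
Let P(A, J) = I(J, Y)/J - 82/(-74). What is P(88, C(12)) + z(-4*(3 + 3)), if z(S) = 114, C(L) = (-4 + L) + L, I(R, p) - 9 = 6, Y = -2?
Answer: 17147/148 ≈ 115.86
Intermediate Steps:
I(R, p) = 15 (I(R, p) = 9 + 6 = 15)
C(L) = -4 + 2*L
P(A, J) = 41/37 + 15/J (P(A, J) = 15/J - 82/(-74) = 15/J - 82*(-1/74) = 15/J + 41/37 = 41/37 + 15/J)
P(88, C(12)) + z(-4*(3 + 3)) = (41/37 + 15/(-4 + 2*12)) + 114 = (41/37 + 15/(-4 + 24)) + 114 = (41/37 + 15/20) + 114 = (41/37 + 15*(1/20)) + 114 = (41/37 + ¾) + 114 = 275/148 + 114 = 17147/148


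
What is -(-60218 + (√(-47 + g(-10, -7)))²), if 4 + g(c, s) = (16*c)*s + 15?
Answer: 59134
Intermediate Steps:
g(c, s) = 11 + 16*c*s (g(c, s) = -4 + ((16*c)*s + 15) = -4 + (16*c*s + 15) = -4 + (15 + 16*c*s) = 11 + 16*c*s)
-(-60218 + (√(-47 + g(-10, -7)))²) = -(-60218 + (√(-47 + (11 + 16*(-10)*(-7))))²) = -(-60218 + (√(-47 + (11 + 1120)))²) = -(-60218 + (√(-47 + 1131))²) = -(-60218 + (√1084)²) = -(-60218 + (2*√271)²) = -(-60218 + 1084) = -1*(-59134) = 59134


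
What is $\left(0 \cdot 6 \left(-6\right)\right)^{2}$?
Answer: $0$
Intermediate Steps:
$\left(0 \cdot 6 \left(-6\right)\right)^{2} = \left(0 \left(-6\right)\right)^{2} = 0^{2} = 0$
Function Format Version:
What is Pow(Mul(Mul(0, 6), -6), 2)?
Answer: 0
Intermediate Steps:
Pow(Mul(Mul(0, 6), -6), 2) = Pow(Mul(0, -6), 2) = Pow(0, 2) = 0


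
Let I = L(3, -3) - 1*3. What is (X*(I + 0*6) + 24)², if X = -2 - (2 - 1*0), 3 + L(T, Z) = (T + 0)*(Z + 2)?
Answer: 3600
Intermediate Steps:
L(T, Z) = -3 + T*(2 + Z) (L(T, Z) = -3 + (T + 0)*(Z + 2) = -3 + T*(2 + Z))
X = -4 (X = -2 - (2 + 0) = -2 - 1*2 = -2 - 2 = -4)
I = -9 (I = (-3 + 2*3 + 3*(-3)) - 1*3 = (-3 + 6 - 9) - 3 = -6 - 3 = -9)
(X*(I + 0*6) + 24)² = (-4*(-9 + 0*6) + 24)² = (-4*(-9 + 0) + 24)² = (-4*(-9) + 24)² = (36 + 24)² = 60² = 3600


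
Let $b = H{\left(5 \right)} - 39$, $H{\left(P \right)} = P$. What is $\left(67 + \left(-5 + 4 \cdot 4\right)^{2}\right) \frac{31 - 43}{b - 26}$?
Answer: $\frac{188}{5} \approx 37.6$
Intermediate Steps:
$b = -34$ ($b = 5 - 39 = -34$)
$\left(67 + \left(-5 + 4 \cdot 4\right)^{2}\right) \frac{31 - 43}{b - 26} = \left(67 + \left(-5 + 4 \cdot 4\right)^{2}\right) \frac{31 - 43}{-34 - 26} = \left(67 + \left(-5 + 16\right)^{2}\right) \left(- \frac{12}{-60}\right) = \left(67 + 11^{2}\right) \left(\left(-12\right) \left(- \frac{1}{60}\right)\right) = \left(67 + 121\right) \frac{1}{5} = 188 \cdot \frac{1}{5} = \frac{188}{5}$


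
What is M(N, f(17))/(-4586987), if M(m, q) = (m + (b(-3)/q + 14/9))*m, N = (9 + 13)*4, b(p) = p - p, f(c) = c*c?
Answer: -70928/41282883 ≈ -0.0017181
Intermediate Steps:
f(c) = c²
b(p) = 0
N = 88 (N = 22*4 = 88)
M(m, q) = m*(14/9 + m) (M(m, q) = (m + (0/q + 14/9))*m = (m + (0 + 14*(⅑)))*m = (m + (0 + 14/9))*m = (m + 14/9)*m = (14/9 + m)*m = m*(14/9 + m))
M(N, f(17))/(-4586987) = ((⅑)*88*(14 + 9*88))/(-4586987) = ((⅑)*88*(14 + 792))*(-1/4586987) = ((⅑)*88*806)*(-1/4586987) = (70928/9)*(-1/4586987) = -70928/41282883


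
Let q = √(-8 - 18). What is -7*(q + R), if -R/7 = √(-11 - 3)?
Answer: 7*I*(-√26 + 7*√14) ≈ 147.65*I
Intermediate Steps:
q = I*√26 (q = √(-26) = I*√26 ≈ 5.099*I)
R = -7*I*√14 (R = -7*√(-11 - 3) = -7*I*√14 ≈ -26.192*I)
-7*(q + R) = -7*(I*√26 - 7*I*√14) = -7*I*√26 + 49*I*√14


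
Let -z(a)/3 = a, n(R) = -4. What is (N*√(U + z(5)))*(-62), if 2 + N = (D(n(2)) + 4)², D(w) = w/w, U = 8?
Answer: -1426*I*√7 ≈ -3772.8*I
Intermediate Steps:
D(w) = 1
z(a) = -3*a
N = 23 (N = -2 + (1 + 4)² = -2 + 5² = -2 + 25 = 23)
(N*√(U + z(5)))*(-62) = (23*√(8 - 3*5))*(-62) = (23*√(8 - 15))*(-62) = (23*√(-7))*(-62) = (23*(I*√7))*(-62) = (23*I*√7)*(-62) = -1426*I*√7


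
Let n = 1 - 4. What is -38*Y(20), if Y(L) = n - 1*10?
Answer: 494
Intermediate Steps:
n = -3
Y(L) = -13 (Y(L) = -3 - 1*10 = -3 - 10 = -13)
-38*Y(20) = -38*(-13) = 494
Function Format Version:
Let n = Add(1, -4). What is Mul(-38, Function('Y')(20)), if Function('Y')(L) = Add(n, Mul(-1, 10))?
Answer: 494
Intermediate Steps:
n = -3
Function('Y')(L) = -13 (Function('Y')(L) = Add(-3, Mul(-1, 10)) = Add(-3, -10) = -13)
Mul(-38, Function('Y')(20)) = Mul(-38, -13) = 494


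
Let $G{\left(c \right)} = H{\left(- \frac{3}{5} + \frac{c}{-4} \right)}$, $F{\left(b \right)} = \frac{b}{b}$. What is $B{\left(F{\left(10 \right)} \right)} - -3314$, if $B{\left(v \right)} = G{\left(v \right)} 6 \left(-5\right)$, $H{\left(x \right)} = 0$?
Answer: $3314$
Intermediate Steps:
$F{\left(b \right)} = 1$
$G{\left(c \right)} = 0$
$B{\left(v \right)} = 0$ ($B{\left(v \right)} = 0 \cdot 6 \left(-5\right) = 0 \left(-5\right) = 0$)
$B{\left(F{\left(10 \right)} \right)} - -3314 = 0 - -3314 = 0 + 3314 = 3314$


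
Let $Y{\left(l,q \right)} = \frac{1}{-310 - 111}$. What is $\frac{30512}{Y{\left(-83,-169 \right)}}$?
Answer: $-12845552$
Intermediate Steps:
$Y{\left(l,q \right)} = - \frac{1}{421}$ ($Y{\left(l,q \right)} = \frac{1}{-421} = - \frac{1}{421}$)
$\frac{30512}{Y{\left(-83,-169 \right)}} = \frac{30512}{- \frac{1}{421}} = 30512 \left(-421\right) = -12845552$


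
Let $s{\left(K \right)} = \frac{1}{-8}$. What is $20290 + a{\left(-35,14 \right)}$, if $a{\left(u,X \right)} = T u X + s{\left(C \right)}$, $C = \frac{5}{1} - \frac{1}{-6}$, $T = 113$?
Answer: $- \frac{280641}{8} \approx -35080.0$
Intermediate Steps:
$C = \frac{31}{6}$ ($C = 5 \cdot 1 - - \frac{1}{6} = 5 + \frac{1}{6} = \frac{31}{6} \approx 5.1667$)
$s{\left(K \right)} = - \frac{1}{8}$
$a{\left(u,X \right)} = - \frac{1}{8} + 113 X u$ ($a{\left(u,X \right)} = 113 u X - \frac{1}{8} = 113 X u - \frac{1}{8} = - \frac{1}{8} + 113 X u$)
$20290 + a{\left(-35,14 \right)} = 20290 + \left(- \frac{1}{8} + 113 \cdot 14 \left(-35\right)\right) = 20290 - \frac{442961}{8} = - \frac{280641}{8}$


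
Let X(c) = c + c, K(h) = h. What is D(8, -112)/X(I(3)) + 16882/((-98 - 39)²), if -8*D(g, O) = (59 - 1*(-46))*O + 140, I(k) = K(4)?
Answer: 54794057/300304 ≈ 182.46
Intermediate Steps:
I(k) = 4
D(g, O) = -35/2 - 105*O/8 (D(g, O) = -((59 - 1*(-46))*O + 140)/8 = -((59 + 46)*O + 140)/8 = -(105*O + 140)/8 = -(140 + 105*O)/8 = -35/2 - 105*O/8)
X(c) = 2*c
D(8, -112)/X(I(3)) + 16882/((-98 - 39)²) = (-35/2 - 105/8*(-112))/((2*4)) + 16882/((-98 - 39)²) = (-35/2 + 1470)/8 + 16882/((-137)²) = (2905/2)*(⅛) + 16882/18769 = 2905/16 + 16882*(1/18769) = 2905/16 + 16882/18769 = 54794057/300304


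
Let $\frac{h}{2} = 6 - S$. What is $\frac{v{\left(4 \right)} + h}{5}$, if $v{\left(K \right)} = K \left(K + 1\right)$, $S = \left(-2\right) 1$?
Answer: $\frac{36}{5} \approx 7.2$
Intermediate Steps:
$S = -2$
$h = 16$ ($h = 2 \left(6 - -2\right) = 2 \left(6 + 2\right) = 2 \cdot 8 = 16$)
$v{\left(K \right)} = K \left(1 + K\right)$
$\frac{v{\left(4 \right)} + h}{5} = \frac{4 \left(1 + 4\right) + 16}{5} = \left(4 \cdot 5 + 16\right) \frac{1}{5} = \left(20 + 16\right) \frac{1}{5} = 36 \cdot \frac{1}{5} = \frac{36}{5}$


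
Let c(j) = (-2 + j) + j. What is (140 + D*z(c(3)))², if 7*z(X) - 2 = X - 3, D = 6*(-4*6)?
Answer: 300304/49 ≈ 6128.7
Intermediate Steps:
D = -144 (D = 6*(-24) = -144)
c(j) = -2 + 2*j
z(X) = -⅐ + X/7 (z(X) = 2/7 + (X - 3)/7 = 2/7 + (-3 + X)/7 = 2/7 + (-3/7 + X/7) = -⅐ + X/7)
(140 + D*z(c(3)))² = (140 - 144*(-⅐ + (-2 + 2*3)/7))² = (140 - 144*(-⅐ + (-2 + 6)/7))² = (140 - 144*(-⅐ + (⅐)*4))² = (140 - 144*(-⅐ + 4/7))² = (140 - 144*3/7)² = (140 - 432/7)² = (548/7)² = 300304/49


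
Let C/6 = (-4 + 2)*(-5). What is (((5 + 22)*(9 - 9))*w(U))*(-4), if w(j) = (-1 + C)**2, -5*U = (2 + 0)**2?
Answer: 0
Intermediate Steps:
C = 60 (C = 6*((-4 + 2)*(-5)) = 6*(-2*(-5)) = 6*10 = 60)
U = -4/5 (U = -(2 + 0)**2/5 = -1/5*2**2 = -1/5*4 = -4/5 ≈ -0.80000)
w(j) = 3481 (w(j) = (-1 + 60)**2 = 59**2 = 3481)
(((5 + 22)*(9 - 9))*w(U))*(-4) = (((5 + 22)*(9 - 9))*3481)*(-4) = ((27*0)*3481)*(-4) = (0*3481)*(-4) = 0*(-4) = 0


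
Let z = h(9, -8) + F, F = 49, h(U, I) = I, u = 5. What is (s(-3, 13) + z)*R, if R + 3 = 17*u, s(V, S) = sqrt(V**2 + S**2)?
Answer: 3362 + 82*sqrt(178) ≈ 4456.0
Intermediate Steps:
s(V, S) = sqrt(S**2 + V**2)
R = 82 (R = -3 + 17*5 = -3 + 85 = 82)
z = 41 (z = -8 + 49 = 41)
(s(-3, 13) + z)*R = (sqrt(13**2 + (-3)**2) + 41)*82 = (sqrt(169 + 9) + 41)*82 = (sqrt(178) + 41)*82 = (41 + sqrt(178))*82 = 3362 + 82*sqrt(178)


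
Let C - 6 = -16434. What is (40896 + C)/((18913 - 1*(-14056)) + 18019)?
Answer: 2039/4249 ≈ 0.47988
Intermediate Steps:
C = -16428 (C = 6 - 16434 = -16428)
(40896 + C)/((18913 - 1*(-14056)) + 18019) = (40896 - 16428)/((18913 - 1*(-14056)) + 18019) = 24468/((18913 + 14056) + 18019) = 24468/(32969 + 18019) = 24468/50988 = 24468*(1/50988) = 2039/4249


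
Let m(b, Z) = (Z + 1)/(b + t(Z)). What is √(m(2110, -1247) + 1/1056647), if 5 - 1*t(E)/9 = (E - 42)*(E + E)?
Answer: √113938399853014156753/1608925188007 ≈ 0.0066344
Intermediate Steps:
t(E) = 45 - 18*E*(-42 + E) (t(E) = 45 - 9*(E - 42)*(E + E) = 45 - 9*(-42 + E)*2*E = 45 - 18*E*(-42 + E))
m(b, Z) = (1 + Z)/(45 + b - 18*Z² + 756*Z) (m(b, Z) = (Z + 1)/(b + (45 - 18*Z² + 756*Z)) = (1 + Z)/(45 + b - 18*Z² + 756*Z))
√(m(2110, -1247) + 1/1056647) = √((1 - 1247)/(45 + 2110 - 18*(-1247)² + 756*(-1247)) + 1/1056647) = √(-1246/(45 + 2110 - 18*1555009 - 942732) + 1/1056647) = √(-1246/(45 + 2110 - 27990162 - 942732) + 1/1056647) = √(-1246/(-28930739) + 1/1056647) = √(-1/28930739*(-1246) + 1/1056647) = √(1246/28930739 + 1/1056647) = √(1345512901/30569578572133) = √113938399853014156753/1608925188007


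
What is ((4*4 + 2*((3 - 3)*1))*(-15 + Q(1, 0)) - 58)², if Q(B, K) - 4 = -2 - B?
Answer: 79524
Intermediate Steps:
Q(B, K) = 2 - B (Q(B, K) = 4 + (-2 - B) = 2 - B)
((4*4 + 2*((3 - 3)*1))*(-15 + Q(1, 0)) - 58)² = ((4*4 + 2*((3 - 3)*1))*(-15 + (2 - 1*1)) - 58)² = ((16 + 2*(0*1))*(-15 + (2 - 1)) - 58)² = ((16 + 2*0)*(-15 + 1) - 58)² = ((16 + 0)*(-14) - 58)² = (16*(-14) - 58)² = (-224 - 58)² = (-282)² = 79524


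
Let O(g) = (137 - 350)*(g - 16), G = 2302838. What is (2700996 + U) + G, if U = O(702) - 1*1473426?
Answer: 3384290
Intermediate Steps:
O(g) = 3408 - 213*g (O(g) = -213*(-16 + g) = 3408 - 213*g)
U = -1619544 (U = (3408 - 213*702) - 1*1473426 = (3408 - 149526) - 1473426 = -146118 - 1473426 = -1619544)
(2700996 + U) + G = (2700996 - 1619544) + 2302838 = 1081452 + 2302838 = 3384290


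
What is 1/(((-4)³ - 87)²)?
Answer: 1/22801 ≈ 4.3858e-5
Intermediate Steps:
1/(((-4)³ - 87)²) = 1/((-64 - 87)²) = 1/((-151)²) = 1/22801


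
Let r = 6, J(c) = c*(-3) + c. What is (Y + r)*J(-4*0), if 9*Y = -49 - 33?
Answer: 0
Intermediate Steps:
J(c) = -2*c (J(c) = -3*c + c = -2*c)
Y = -82/9 (Y = (-49 - 33)/9 = (⅑)*(-82) = -82/9 ≈ -9.1111)
(Y + r)*J(-4*0) = (-82/9 + 6)*(-(-8)*0) = -(-56)*0/9 = -28/9*0 = 0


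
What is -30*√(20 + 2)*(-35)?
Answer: 1050*√22 ≈ 4924.9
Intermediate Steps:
-30*√(20 + 2)*(-35) = -30*√22*(-35) = 1050*√22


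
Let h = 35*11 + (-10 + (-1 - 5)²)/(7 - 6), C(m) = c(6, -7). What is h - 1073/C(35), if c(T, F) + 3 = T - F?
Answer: 3037/10 ≈ 303.70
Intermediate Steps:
c(T, F) = -3 + T - F (c(T, F) = -3 + (T - F) = -3 + T - F)
C(m) = 10 (C(m) = -3 + 6 - 1*(-7) = -3 + 6 + 7 = 10)
h = 411 (h = 385 + (-10 + (-6)²)/1 = 385 + (-10 + 36)*1 = 385 + 26*1 = 385 + 26 = 411)
h - 1073/C(35) = 411 - 1073/10 = 3037/10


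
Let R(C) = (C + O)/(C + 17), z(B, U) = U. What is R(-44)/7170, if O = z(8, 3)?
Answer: 41/193590 ≈ 0.00021179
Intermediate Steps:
O = 3
R(C) = (3 + C)/(17 + C) (R(C) = (C + 3)/(C + 17) = (3 + C)/(17 + C))
R(-44)/7170 = ((3 - 44)/(17 - 44))/7170 = (-41/(-27))*(1/7170) = -1/27*(-41)*(1/7170) = (41/27)*(1/7170) = 41/193590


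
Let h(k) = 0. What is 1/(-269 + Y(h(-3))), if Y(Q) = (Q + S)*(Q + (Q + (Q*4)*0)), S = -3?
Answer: -1/269 ≈ -0.0037175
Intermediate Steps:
Y(Q) = 2*Q*(-3 + Q) (Y(Q) = (Q - 3)*(Q + (Q + (Q*4)*0)) = (-3 + Q)*(Q + (Q + (4*Q)*0)) = (-3 + Q)*(Q + (Q + 0)) = (-3 + Q)*(Q + Q) = (-3 + Q)*(2*Q) = 2*Q*(-3 + Q))
1/(-269 + Y(h(-3))) = 1/(-269 + 2*0*(-3 + 0)) = 1/(-269 + 2*0*(-3)) = 1/(-269 + 0) = 1/(-269) = -1/269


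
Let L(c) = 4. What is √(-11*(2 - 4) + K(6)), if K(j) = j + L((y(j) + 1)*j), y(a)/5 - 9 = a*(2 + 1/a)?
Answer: 4*√2 ≈ 5.6569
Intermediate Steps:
y(a) = 45 + 5*a*(2 + 1/a) (y(a) = 45 + 5*(a*(2 + 1/a)) = 45 + 5*a*(2 + 1/a))
K(j) = 4 + j (K(j) = j + 4 = 4 + j)
√(-11*(2 - 4) + K(6)) = √(-11*(2 - 4) + (4 + 6)) = √(-11*(-2) + 10) = √(22 + 10) = √32 = 4*√2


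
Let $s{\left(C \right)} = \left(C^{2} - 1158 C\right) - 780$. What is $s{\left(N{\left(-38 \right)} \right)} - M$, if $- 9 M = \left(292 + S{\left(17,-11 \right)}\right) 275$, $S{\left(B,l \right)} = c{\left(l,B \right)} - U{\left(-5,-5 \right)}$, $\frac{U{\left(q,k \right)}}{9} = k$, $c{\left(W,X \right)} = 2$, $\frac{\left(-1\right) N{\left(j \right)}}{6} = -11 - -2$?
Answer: $- \frac{150113}{3} \approx -50038.0$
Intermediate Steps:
$N{\left(j \right)} = 54$ ($N{\left(j \right)} = - 6 \left(-11 - -2\right) = - 6 \left(-11 + 2\right) = \left(-6\right) \left(-9\right) = 54$)
$U{\left(q,k \right)} = 9 k$
$s{\left(C \right)} = -780 + C^{2} - 1158 C$
$S{\left(B,l \right)} = 47$ ($S{\left(B,l \right)} = 2 - 9 \left(-5\right) = 2 - -45 = 2 + 45 = 47$)
$M = - \frac{31075}{3}$ ($M = - \frac{\left(292 + 47\right) 275}{9} = - \frac{339 \cdot 275}{9} = \left(- \frac{1}{9}\right) 93225 = - \frac{31075}{3} \approx -10358.0$)
$s{\left(N{\left(-38 \right)} \right)} - M = \left(-780 + 54^{2} - 62532\right) - - \frac{31075}{3} = \left(-780 + 2916 - 62532\right) + \frac{31075}{3} = -60396 + \frac{31075}{3} = - \frac{150113}{3}$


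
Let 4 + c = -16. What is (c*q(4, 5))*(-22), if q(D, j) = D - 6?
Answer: -880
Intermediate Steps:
q(D, j) = -6 + D
c = -20 (c = -4 - 16 = -20)
(c*q(4, 5))*(-22) = -20*(-6 + 4)*(-22) = -20*(-2)*(-22) = 40*(-22) = -880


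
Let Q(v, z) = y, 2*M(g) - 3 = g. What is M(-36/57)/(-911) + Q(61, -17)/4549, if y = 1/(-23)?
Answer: -4742833/3621977486 ≈ -0.0013095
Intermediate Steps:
M(g) = 3/2 + g/2
y = -1/23 ≈ -0.043478
Q(v, z) = -1/23
M(-36/57)/(-911) + Q(61, -17)/4549 = (3/2 + (-36/57)/2)/(-911) - 1/23/4549 = (3/2 + (-36*1/57)/2)*(-1/911) - 1/23*1/4549 = (3/2 + (½)*(-12/19))*(-1/911) - 1/104627 = (3/2 - 6/19)*(-1/911) - 1/104627 = (45/38)*(-1/911) - 1/104627 = -45/34618 - 1/104627 = -4742833/3621977486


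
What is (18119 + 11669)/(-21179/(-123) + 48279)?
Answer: 915981/1489874 ≈ 0.61480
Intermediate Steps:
(18119 + 11669)/(-21179/(-123) + 48279) = 29788/(-21179*(-1/123) + 48279) = 29788/(21179/123 + 48279) = 29788/(5959496/123) = 29788*(123/5959496) = 915981/1489874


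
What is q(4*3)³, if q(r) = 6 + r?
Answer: 5832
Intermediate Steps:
q(4*3)³ = (6 + 4*3)³ = (6 + 12)³ = 18³ = 5832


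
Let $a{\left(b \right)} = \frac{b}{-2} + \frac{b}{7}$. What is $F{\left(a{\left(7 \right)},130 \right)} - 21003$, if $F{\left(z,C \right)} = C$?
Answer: $-20873$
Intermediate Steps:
$a{\left(b \right)} = - \frac{5 b}{14}$ ($a{\left(b \right)} = b \left(- \frac{1}{2}\right) + b \frac{1}{7} = - \frac{b}{2} + \frac{b}{7} = - \frac{5 b}{14}$)
$F{\left(a{\left(7 \right)},130 \right)} - 21003 = 130 - 21003 = -20873$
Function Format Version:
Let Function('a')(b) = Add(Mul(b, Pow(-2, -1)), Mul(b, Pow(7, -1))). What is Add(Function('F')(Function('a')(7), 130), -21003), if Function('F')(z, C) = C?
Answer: -20873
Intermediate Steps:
Function('a')(b) = Mul(Rational(-5, 14), b) (Function('a')(b) = Add(Mul(b, Rational(-1, 2)), Mul(b, Rational(1, 7))) = Add(Mul(Rational(-1, 2), b), Mul(Rational(1, 7), b)) = Mul(Rational(-5, 14), b))
Add(Function('F')(Function('a')(7), 130), -21003) = Add(130, -21003) = -20873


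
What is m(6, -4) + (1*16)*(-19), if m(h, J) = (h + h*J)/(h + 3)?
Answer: -306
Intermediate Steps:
m(h, J) = (h + J*h)/(3 + h)
m(6, -4) + (1*16)*(-19) = 6*(1 - 4)/(3 + 6) + (1*16)*(-19) = 6*(-3)/9 + 16*(-19) = 6*(⅑)*(-3) - 304 = -2 - 304 = -306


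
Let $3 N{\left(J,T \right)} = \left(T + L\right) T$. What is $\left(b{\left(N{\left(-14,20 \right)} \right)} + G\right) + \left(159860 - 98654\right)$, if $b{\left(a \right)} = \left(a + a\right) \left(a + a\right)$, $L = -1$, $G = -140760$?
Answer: $- \frac{138386}{9} \approx -15376.0$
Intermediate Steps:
$N{\left(J,T \right)} = \frac{T \left(-1 + T\right)}{3}$ ($N{\left(J,T \right)} = \frac{\left(T - 1\right) T}{3} = \frac{\left(-1 + T\right) T}{3} = \frac{T \left(-1 + T\right)}{3}$)
$b{\left(a \right)} = 4 a^{2}$ ($b{\left(a \right)} = 2 a 2 a = 4 a^{2}$)
$\left(b{\left(N{\left(-14,20 \right)} \right)} + G\right) + \left(159860 - 98654\right) = \left(4 \left(\frac{1}{3} \cdot 20 \left(-1 + 20\right)\right)^{2} - 140760\right) + \left(159860 - 98654\right) = \left(4 \left(\frac{1}{3} \cdot 20 \cdot 19\right)^{2} - 140760\right) + \left(159860 - 98654\right) = \left(4 \left(\frac{380}{3}\right)^{2} - 140760\right) + 61206 = \left(4 \cdot \frac{144400}{9} - 140760\right) + 61206 = \left(\frac{577600}{9} - 140760\right) + 61206 = - \frac{689240}{9} + 61206 = - \frac{138386}{9}$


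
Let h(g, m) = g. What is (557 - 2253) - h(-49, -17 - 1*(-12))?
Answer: -1647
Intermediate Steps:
(557 - 2253) - h(-49, -17 - 1*(-12)) = (557 - 2253) - 1*(-49) = -1696 + 49 = -1647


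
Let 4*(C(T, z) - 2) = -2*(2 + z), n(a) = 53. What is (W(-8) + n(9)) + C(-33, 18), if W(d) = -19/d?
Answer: 379/8 ≈ 47.375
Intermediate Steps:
C(T, z) = 1 - z/2 (C(T, z) = 2 + (-2*(2 + z))/4 = 2 + (-4 - 2*z)/4 = 2 + (-1 - z/2) = 1 - z/2)
(W(-8) + n(9)) + C(-33, 18) = (-19/(-8) + 53) + (1 - ½*18) = (-19*(-⅛) + 53) + (1 - 9) = (19/8 + 53) - 8 = 443/8 - 8 = 379/8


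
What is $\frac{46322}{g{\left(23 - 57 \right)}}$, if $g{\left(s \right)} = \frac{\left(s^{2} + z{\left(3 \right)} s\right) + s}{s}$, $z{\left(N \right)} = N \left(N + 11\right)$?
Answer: $\frac{46322}{9} \approx 5146.9$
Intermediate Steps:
$z{\left(N \right)} = N \left(11 + N\right)$
$g{\left(s \right)} = \frac{s^{2} + 43 s}{s}$ ($g{\left(s \right)} = \frac{\left(s^{2} + 3 \left(11 + 3\right) s\right) + s}{s} = \frac{\left(s^{2} + 3 \cdot 14 s\right) + s}{s} = \frac{\left(s^{2} + 42 s\right) + s}{s} = \frac{s^{2} + 43 s}{s}$)
$\frac{46322}{g{\left(23 - 57 \right)}} = \frac{46322}{43 + \left(23 - 57\right)} = \frac{46322}{43 - 34} = \frac{46322}{9}$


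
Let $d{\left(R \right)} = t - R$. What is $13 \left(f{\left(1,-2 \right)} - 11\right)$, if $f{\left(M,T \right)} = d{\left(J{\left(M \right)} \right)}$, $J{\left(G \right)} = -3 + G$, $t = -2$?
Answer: $-143$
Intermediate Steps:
$d{\left(R \right)} = -2 - R$
$f{\left(M,T \right)} = 1 - M$ ($f{\left(M,T \right)} = -2 - \left(-3 + M\right) = 1 - M$)
$13 \left(f{\left(1,-2 \right)} - 11\right) = 13 \left(\left(1 - 1\right) - 11\right) = 13 \left(0 - 11\right) = 13 \left(-11\right) = -143$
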